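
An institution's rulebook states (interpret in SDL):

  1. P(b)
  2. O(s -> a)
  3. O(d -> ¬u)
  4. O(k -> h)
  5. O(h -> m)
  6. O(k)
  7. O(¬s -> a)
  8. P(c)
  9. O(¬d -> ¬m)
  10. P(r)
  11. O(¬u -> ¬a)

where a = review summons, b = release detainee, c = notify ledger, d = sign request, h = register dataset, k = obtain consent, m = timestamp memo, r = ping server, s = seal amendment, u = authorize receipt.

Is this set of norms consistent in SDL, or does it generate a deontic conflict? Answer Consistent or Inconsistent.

Inconsistent

Premises 7 and 2 are O(¬s -> a) and O(s -> a); every ideal world satisfies ¬s or s, so in either case a holds — hence O(a).
Premise 11, O(¬u -> ¬a), contraposes to O(a -> u); with O(a) we get O(u).
The contrapositive of premise 3 (O(d -> ¬u)) is O(u -> ¬d), and O(u) is already established, so O(¬d).
Applying K to premise 9 (O(¬d -> ¬m)) and O(¬d) yields O(¬m).
Premise 5 is O(h -> m); contrapositively O(¬m -> ¬h). Since O(¬m) holds, K gives O(¬h).
Premise 4, O(k -> h), contraposes to O(¬h -> ¬k); with O(¬h) we get O(¬k).
Yet premise 6 states O(k).
We now have both O(¬k) and O(k) — k is simultaneously obligatory and forbidden, violating the D-axiom.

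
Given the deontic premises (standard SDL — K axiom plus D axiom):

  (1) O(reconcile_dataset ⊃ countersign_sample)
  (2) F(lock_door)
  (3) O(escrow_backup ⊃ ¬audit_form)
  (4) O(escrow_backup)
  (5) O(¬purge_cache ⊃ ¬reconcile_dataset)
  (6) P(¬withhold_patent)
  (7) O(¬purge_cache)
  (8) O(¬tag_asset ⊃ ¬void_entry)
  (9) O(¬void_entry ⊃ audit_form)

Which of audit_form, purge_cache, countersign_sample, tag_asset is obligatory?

Premise 4 gives O(escrow_backup).
Applying K to premise 3 (O(escrow_backup ⊃ ¬audit_form)) and O(escrow_backup) yields O(¬audit_form).
The contrapositive of premise 9 (O(¬void_entry ⊃ audit_form)) is O(¬audit_form ⊃ void_entry), and O(¬audit_form) is already established, so O(void_entry).
Premise 8 is O(¬tag_asset ⊃ ¬void_entry); contrapositively O(void_entry ⊃ tag_asset). Since O(void_entry) holds, K gives O(tag_asset).
So O(tag_asset) holds — tag_asset is obligatory. None of the other listed options is made obligatory by any chain of premises.

tag_asset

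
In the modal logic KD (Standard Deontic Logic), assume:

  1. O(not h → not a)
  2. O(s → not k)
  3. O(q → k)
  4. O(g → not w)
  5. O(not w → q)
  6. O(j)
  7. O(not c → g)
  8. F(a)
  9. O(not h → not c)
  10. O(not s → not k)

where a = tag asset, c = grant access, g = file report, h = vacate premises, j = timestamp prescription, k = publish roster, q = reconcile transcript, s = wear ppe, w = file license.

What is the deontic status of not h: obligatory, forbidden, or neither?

Premises 10 and 2 are O(not s → not k) and O(s → not k); every ideal world satisfies not s or s, so in either case not k holds — hence O(not k).
Premise 3, O(q → k), contraposes to O(not k → not q); with O(not k) we get O(not q).
The contrapositive of premise 5 (O(not w → q)) is O(not q → w), and O(not q) is already established, so O(w).
The contrapositive of premise 4 (O(g → not w)) is O(w → not g), and O(w) is already established, so O(not g).
The contrapositive of premise 7 (O(not c → g)) is O(not g → c), and O(not g) is already established, so O(c).
Premise 9 is O(not h → not c); contrapositively O(c → h). Since O(c) holds, K gives O(h).
Premises 1, 6, 8 do not contribute to this derivation.
Thus O(h), which is F(not h): not h is forbidden.

Forbidden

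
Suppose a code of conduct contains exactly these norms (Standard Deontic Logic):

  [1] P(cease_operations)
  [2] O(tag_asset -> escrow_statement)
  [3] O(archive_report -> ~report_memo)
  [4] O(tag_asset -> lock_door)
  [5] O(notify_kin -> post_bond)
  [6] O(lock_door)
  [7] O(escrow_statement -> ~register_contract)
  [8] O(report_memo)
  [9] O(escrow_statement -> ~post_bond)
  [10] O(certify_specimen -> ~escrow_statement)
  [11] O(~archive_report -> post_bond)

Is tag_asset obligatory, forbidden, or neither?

Forbidden

From premise 8 we have O(report_memo).
Premise 3 is O(archive_report -> ~report_memo); contrapositively O(report_memo -> ~archive_report). Since O(report_memo) holds, K gives O(~archive_report).
With premise 11, O(~archive_report -> post_bond), the K-axiom yields O(post_bond).
Premise 9, O(escrow_statement -> ~post_bond), contraposes to O(post_bond -> ~escrow_statement); with O(post_bond) we get O(~escrow_statement).
The contrapositive of premise 2 (O(tag_asset -> escrow_statement)) is O(~escrow_statement -> ~tag_asset), and O(~escrow_statement) is already established, so O(~tag_asset).
Premises 1, 4, 5, 6, 7, 10 do not contribute to this derivation.
Thus O(~tag_asset), which is F(tag_asset): tag_asset is forbidden.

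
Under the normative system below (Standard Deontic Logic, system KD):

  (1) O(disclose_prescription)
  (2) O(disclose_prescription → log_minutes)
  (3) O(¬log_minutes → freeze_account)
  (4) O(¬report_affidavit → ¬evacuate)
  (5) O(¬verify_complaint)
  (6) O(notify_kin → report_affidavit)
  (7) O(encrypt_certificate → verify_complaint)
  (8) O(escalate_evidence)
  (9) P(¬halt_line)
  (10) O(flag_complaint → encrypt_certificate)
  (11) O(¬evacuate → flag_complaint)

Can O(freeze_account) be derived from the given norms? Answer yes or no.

No

Premise 3 is O(¬log_minutes → freeze_account), but O(¬log_minutes) is not derivable from the premises, so it does not yield O(freeze_account).
No other premise forces O(freeze_account). An ideal world satisfying every premise can still have freeze_account false, so O(freeze_account) is not derivable.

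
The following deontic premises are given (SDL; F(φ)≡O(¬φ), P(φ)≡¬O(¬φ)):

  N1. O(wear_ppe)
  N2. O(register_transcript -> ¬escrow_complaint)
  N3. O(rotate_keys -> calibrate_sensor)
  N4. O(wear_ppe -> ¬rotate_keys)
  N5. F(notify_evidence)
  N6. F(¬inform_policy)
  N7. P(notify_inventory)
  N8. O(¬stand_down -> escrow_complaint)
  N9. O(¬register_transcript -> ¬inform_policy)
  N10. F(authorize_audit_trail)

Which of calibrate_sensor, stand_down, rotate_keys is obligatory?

F(¬inform_policy) at premise 6 means O(inform_policy).
The contrapositive of premise 9 (O(¬register_transcript -> ¬inform_policy)) is O(inform_policy -> register_transcript), and O(inform_policy) is already established, so O(register_transcript).
Premise 2 is O(register_transcript -> ¬escrow_complaint); since O(register_transcript), deontic closure gives O(¬escrow_complaint).
Premise 8 is O(¬stand_down -> escrow_complaint); contrapositively O(¬escrow_complaint -> stand_down). Since O(¬escrow_complaint) holds, K gives O(stand_down).
So O(stand_down) holds — stand_down is obligatory. None of the other listed options is made obligatory by any chain of premises.

stand_down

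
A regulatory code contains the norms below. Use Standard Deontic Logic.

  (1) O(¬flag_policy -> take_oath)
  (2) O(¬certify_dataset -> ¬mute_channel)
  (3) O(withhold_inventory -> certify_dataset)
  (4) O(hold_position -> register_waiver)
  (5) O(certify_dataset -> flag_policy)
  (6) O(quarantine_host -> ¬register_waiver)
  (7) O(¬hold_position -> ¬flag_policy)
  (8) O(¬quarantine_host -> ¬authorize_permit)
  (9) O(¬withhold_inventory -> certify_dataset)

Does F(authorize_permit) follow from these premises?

Premises 3 and 9 cover both cases: O(withhold_inventory -> certify_dataset) and O(¬withhold_inventory -> certify_dataset). Since withhold_inventory ∨ ¬withhold_inventory is a tautology, O(certify_dataset) follows.
Premise 5 is O(certify_dataset -> flag_policy); since O(certify_dataset), deontic closure gives O(flag_policy).
The contrapositive of premise 7 (O(¬hold_position -> ¬flag_policy)) is O(flag_policy -> hold_position), and O(flag_policy) is already established, so O(hold_position).
From O(hold_position) and premise 4, O(hold_position -> register_waiver), we obtain O(register_waiver).
Premise 6, O(quarantine_host -> ¬register_waiver), contraposes to O(register_waiver -> ¬quarantine_host); with O(register_waiver) we get O(¬quarantine_host).
From O(¬quarantine_host) and premise 8, O(¬quarantine_host -> ¬authorize_permit), we obtain O(¬authorize_permit).
Premises 1, 2 do not contribute to this derivation.
So O(¬authorize_permit) holds, i.e. F(authorize_permit). The claim follows.

Yes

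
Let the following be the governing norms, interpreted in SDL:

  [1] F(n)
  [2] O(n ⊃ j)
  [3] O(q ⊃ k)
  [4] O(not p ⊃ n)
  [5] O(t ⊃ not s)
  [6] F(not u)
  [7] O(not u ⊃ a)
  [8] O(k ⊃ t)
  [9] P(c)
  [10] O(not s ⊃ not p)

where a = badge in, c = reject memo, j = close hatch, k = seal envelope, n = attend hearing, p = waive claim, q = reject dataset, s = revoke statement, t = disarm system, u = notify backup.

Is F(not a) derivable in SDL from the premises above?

Premise 7 is O(not u ⊃ a), but O(not u) is not derivable from the premises, so it does not yield O(a).
No other premise forces O(a). An ideal world satisfying every premise can still have not a true, so F(not a) is not derivable.

No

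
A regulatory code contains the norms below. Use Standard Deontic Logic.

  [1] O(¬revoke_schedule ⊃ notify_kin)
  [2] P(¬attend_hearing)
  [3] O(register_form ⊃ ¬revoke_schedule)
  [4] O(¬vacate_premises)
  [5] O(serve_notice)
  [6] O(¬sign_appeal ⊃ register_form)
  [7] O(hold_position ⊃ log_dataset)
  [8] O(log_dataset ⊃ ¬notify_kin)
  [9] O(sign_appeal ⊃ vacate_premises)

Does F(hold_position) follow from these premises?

Yes

From premise 4 we have O(¬vacate_premises).
The contrapositive of premise 9 (O(sign_appeal ⊃ vacate_premises)) is O(¬vacate_premises ⊃ ¬sign_appeal), and O(¬vacate_premises) is already established, so O(¬sign_appeal).
Applying K to premise 6 (O(¬sign_appeal ⊃ register_form)) and O(¬sign_appeal) yields O(register_form).
With premise 3, O(register_form ⊃ ¬revoke_schedule), the K-axiom yields O(¬revoke_schedule).
From O(¬revoke_schedule) and premise 1, O(¬revoke_schedule ⊃ notify_kin), we obtain O(notify_kin).
Premise 8 is O(log_dataset ⊃ ¬notify_kin); contrapositively O(notify_kin ⊃ ¬log_dataset). Since O(notify_kin) holds, K gives O(¬log_dataset).
The contrapositive of premise 7 (O(hold_position ⊃ log_dataset)) is O(¬log_dataset ⊃ ¬hold_position), and O(¬log_dataset) is already established, so O(¬hold_position).
Premises 2, 5 do not contribute to this derivation.
So O(¬hold_position) holds, i.e. F(hold_position). The claim follows.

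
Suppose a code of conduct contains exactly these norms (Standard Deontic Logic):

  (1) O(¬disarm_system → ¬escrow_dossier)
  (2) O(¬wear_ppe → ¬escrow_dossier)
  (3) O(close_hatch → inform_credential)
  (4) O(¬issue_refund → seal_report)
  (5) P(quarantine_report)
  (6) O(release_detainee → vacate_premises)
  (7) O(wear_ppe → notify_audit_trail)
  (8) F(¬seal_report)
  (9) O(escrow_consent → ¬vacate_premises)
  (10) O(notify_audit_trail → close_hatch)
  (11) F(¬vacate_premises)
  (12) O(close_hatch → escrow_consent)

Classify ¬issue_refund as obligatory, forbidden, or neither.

Premise 4 is O(¬issue_refund → seal_report); even if O(seal_report) held, inferring O(¬issue_refund) would be affirming the consequent — invalid.
No premise or chain of K-axiom applications forces O(¬issue_refund), and none forces O(issue_refund). So ¬issue_refund is neither obligatory nor forbidden under these norms.

Neither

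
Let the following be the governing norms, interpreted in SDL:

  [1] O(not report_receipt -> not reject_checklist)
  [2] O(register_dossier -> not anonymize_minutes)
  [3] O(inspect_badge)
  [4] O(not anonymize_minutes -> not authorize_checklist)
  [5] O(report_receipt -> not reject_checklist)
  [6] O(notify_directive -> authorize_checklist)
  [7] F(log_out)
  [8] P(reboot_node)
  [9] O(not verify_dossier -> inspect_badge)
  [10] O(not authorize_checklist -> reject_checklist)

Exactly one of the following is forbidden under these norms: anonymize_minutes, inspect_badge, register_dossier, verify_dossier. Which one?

Premises 5 and 1 cover both cases: O(report_receipt -> not reject_checklist) and O(not report_receipt -> not reject_checklist). Since report_receipt ∨ not report_receipt is a tautology, O(not reject_checklist) follows.
Premise 10 is O(not authorize_checklist -> reject_checklist); contrapositively O(not reject_checklist -> authorize_checklist). Since O(not reject_checklist) holds, K gives O(authorize_checklist).
The contrapositive of premise 4 (O(not anonymize_minutes -> not authorize_checklist)) is O(authorize_checklist -> anonymize_minutes), and O(authorize_checklist) is already established, so O(anonymize_minutes).
Premise 2 is O(register_dossier -> not anonymize_minutes); contrapositively O(anonymize_minutes -> not register_dossier). Since O(anonymize_minutes) holds, K gives O(not register_dossier).
So O(not register_dossier) holds, i.e. register_dossier is forbidden. None of the other listed options is forbidden under the premises.

register_dossier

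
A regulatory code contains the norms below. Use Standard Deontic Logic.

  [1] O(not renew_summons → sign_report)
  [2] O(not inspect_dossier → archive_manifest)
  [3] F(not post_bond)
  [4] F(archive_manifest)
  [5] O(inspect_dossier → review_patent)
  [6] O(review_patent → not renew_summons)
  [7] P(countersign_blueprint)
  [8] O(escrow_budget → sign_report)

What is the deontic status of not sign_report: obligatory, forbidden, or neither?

Forbidden

Premise 4, F(archive_manifest), is equivalent to O(not archive_manifest).
Premise 2, O(not inspect_dossier → archive_manifest), contraposes to O(not archive_manifest → inspect_dossier); with O(not archive_manifest) we get O(inspect_dossier).
With premise 5, O(inspect_dossier → review_patent), the K-axiom yields O(review_patent).
From O(review_patent) and premise 6, O(review_patent → not renew_summons), we obtain O(not renew_summons).
Premise 1 is O(not renew_summons → sign_report); since O(not renew_summons), deontic closure gives O(sign_report).
Premises 3, 7, 8 do not contribute to this derivation.
Thus O(sign_report), which is F(not sign_report): not sign_report is forbidden.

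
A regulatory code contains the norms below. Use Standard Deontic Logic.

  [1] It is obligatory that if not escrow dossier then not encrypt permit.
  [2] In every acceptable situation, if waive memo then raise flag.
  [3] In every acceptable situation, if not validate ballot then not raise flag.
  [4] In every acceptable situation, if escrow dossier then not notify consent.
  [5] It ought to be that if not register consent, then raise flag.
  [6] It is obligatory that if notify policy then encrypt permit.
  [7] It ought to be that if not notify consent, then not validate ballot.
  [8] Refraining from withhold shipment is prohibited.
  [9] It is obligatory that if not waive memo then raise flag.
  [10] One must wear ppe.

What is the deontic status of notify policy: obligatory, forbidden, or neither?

Forbidden

By case analysis on ¬waive_memo: premise 9 gives O(¬waive_memo → raise_flag) and premise 2 gives O(waive_memo → raise_flag), so O(raise_flag) either way.
Premise 3 is O(¬validate_ballot → ¬raise_flag); contrapositively O(raise_flag → validate_ballot). Since O(raise_flag) holds, K gives O(validate_ballot).
The contrapositive of premise 7 (O(¬notify_consent → ¬validate_ballot)) is O(validate_ballot → notify_consent), and O(validate_ballot) is already established, so O(notify_consent).
The contrapositive of premise 4 (O(escrow_dossier → ¬notify_consent)) is O(notify_consent → ¬escrow_dossier), and O(notify_consent) is already established, so O(¬escrow_dossier).
Premise 1 is O(¬escrow_dossier → ¬encrypt_permit); since O(¬escrow_dossier), deontic closure gives O(¬encrypt_permit).
The contrapositive of premise 6 (O(notify_policy → encrypt_permit)) is O(¬encrypt_permit → ¬notify_policy), and O(¬encrypt_permit) is already established, so O(¬notify_policy).
Premises 5, 8, 10 do not contribute to this derivation.
Thus O(¬notify_policy), which is F(notify_policy): notify_policy is forbidden.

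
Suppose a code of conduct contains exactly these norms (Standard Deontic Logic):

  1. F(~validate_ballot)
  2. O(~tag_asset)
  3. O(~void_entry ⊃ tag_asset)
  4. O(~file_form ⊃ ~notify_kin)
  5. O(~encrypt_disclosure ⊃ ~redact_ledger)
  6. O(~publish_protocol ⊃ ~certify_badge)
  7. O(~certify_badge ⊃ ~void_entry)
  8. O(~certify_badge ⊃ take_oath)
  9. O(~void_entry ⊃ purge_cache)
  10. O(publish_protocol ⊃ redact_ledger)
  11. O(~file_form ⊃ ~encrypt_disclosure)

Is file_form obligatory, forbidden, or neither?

Obligatory

From premise 2 we have O(~tag_asset).
Premise 3, O(~void_entry ⊃ tag_asset), contraposes to O(~tag_asset ⊃ void_entry); with O(~tag_asset) we get O(void_entry).
Premise 7 is O(~certify_badge ⊃ ~void_entry); contrapositively O(void_entry ⊃ certify_badge). Since O(void_entry) holds, K gives O(certify_badge).
The contrapositive of premise 6 (O(~publish_protocol ⊃ ~certify_badge)) is O(certify_badge ⊃ publish_protocol), and O(certify_badge) is already established, so O(publish_protocol).
From O(publish_protocol) and premise 10, O(publish_protocol ⊃ redact_ledger), we obtain O(redact_ledger).
The contrapositive of premise 5 (O(~encrypt_disclosure ⊃ ~redact_ledger)) is O(redact_ledger ⊃ encrypt_disclosure), and O(redact_ledger) is already established, so O(encrypt_disclosure).
Premise 11, O(~file_form ⊃ ~encrypt_disclosure), contraposes to O(encrypt_disclosure ⊃ file_form); with O(encrypt_disclosure) we get O(file_form).
Premises 1, 4, 8, 9 do not contribute to this derivation.
Hence file_form is obligatory.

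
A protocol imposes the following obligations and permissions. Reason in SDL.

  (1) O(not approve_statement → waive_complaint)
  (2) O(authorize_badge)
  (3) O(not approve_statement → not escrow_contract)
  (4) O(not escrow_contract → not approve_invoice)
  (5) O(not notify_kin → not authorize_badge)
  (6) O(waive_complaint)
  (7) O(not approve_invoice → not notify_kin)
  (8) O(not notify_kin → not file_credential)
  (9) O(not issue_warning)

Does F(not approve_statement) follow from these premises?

Premise 2 states O(authorize_badge) outright.
The contrapositive of premise 5 (O(not notify_kin → not authorize_badge)) is O(authorize_badge → notify_kin), and O(authorize_badge) is already established, so O(notify_kin).
Premise 7 is O(not approve_invoice → not notify_kin); contrapositively O(notify_kin → approve_invoice). Since O(notify_kin) holds, K gives O(approve_invoice).
Premise 4 is O(not escrow_contract → not approve_invoice); contrapositively O(approve_invoice → escrow_contract). Since O(approve_invoice) holds, K gives O(escrow_contract).
Premise 3 is O(not approve_statement → not escrow_contract); contrapositively O(escrow_contract → approve_statement). Since O(escrow_contract) holds, K gives O(approve_statement).
Premises 1, 6, 8, 9 do not contribute to this derivation.
So O(approve_statement) holds, i.e. F(not approve_statement). The claim follows.

Yes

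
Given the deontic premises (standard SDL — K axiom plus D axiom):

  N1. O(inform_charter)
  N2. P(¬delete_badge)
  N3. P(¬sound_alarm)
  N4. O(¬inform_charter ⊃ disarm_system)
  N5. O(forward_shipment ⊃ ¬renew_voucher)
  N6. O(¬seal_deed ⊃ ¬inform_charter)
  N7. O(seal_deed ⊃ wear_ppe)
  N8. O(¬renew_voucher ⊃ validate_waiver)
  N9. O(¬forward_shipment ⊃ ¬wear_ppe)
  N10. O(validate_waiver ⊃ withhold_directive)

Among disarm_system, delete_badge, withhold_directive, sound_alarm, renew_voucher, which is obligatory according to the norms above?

withhold_directive

From premise 1 we have O(inform_charter).
Premise 6, O(¬seal_deed ⊃ ¬inform_charter), contraposes to O(inform_charter ⊃ seal_deed); with O(inform_charter) we get O(seal_deed).
Applying K to premise 7 (O(seal_deed ⊃ wear_ppe)) and O(seal_deed) yields O(wear_ppe).
Premise 9, O(¬forward_shipment ⊃ ¬wear_ppe), contraposes to O(wear_ppe ⊃ forward_shipment); with O(wear_ppe) we get O(forward_shipment).
From O(forward_shipment) and premise 5, O(forward_shipment ⊃ ¬renew_voucher), we obtain O(¬renew_voucher).
From O(¬renew_voucher) and premise 8, O(¬renew_voucher ⊃ validate_waiver), we obtain O(validate_waiver).
From O(validate_waiver) and premise 10, O(validate_waiver ⊃ withhold_directive), we obtain O(withhold_directive).
So O(withhold_directive) holds — withhold_directive is obligatory. None of the other listed options is made obligatory by any chain of premises.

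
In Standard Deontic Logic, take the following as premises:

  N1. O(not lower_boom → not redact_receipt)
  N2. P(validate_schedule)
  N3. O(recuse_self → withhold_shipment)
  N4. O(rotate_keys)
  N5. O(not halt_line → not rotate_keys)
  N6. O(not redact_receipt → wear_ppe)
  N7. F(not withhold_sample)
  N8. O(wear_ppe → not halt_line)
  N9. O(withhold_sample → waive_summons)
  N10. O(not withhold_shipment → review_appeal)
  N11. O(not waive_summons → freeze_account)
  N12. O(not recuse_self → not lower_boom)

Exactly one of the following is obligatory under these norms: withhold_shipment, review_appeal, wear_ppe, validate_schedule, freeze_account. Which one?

Premise 4 gives O(rotate_keys).
Premise 5, O(not halt_line → not rotate_keys), contraposes to O(rotate_keys → halt_line); with O(rotate_keys) we get O(halt_line).
Premise 8, O(wear_ppe → not halt_line), contraposes to O(halt_line → not wear_ppe); with O(halt_line) we get O(not wear_ppe).
Premise 6 is O(not redact_receipt → wear_ppe); contrapositively O(not wear_ppe → redact_receipt). Since O(not wear_ppe) holds, K gives O(redact_receipt).
Premise 1 is O(not lower_boom → not redact_receipt); contrapositively O(redact_receipt → lower_boom). Since O(redact_receipt) holds, K gives O(lower_boom).
Premise 12, O(not recuse_self → not lower_boom), contraposes to O(lower_boom → recuse_self); with O(lower_boom) we get O(recuse_self).
Applying K to premise 3 (O(recuse_self → withhold_shipment)) and O(recuse_self) yields O(withhold_shipment).
So O(withhold_shipment) holds — withhold_shipment is obligatory. None of the other listed options is made obligatory by any chain of premises.

withhold_shipment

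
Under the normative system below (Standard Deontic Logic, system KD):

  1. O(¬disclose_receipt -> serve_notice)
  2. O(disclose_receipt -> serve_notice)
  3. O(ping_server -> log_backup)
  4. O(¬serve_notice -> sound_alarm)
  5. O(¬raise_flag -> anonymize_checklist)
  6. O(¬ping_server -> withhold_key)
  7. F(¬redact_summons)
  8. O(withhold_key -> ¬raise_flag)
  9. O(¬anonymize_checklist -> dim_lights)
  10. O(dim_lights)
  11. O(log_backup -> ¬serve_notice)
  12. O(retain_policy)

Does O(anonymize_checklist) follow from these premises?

By case analysis on disclose_receipt: premise 2 gives O(disclose_receipt -> serve_notice) and premise 1 gives O(¬disclose_receipt -> serve_notice), so O(serve_notice) either way.
The contrapositive of premise 11 (O(log_backup -> ¬serve_notice)) is O(serve_notice -> ¬log_backup), and O(serve_notice) is already established, so O(¬log_backup).
The contrapositive of premise 3 (O(ping_server -> log_backup)) is O(¬log_backup -> ¬ping_server), and O(¬log_backup) is already established, so O(¬ping_server).
Premise 6 is O(¬ping_server -> withhold_key); since O(¬ping_server), deontic closure gives O(withhold_key).
Applying K to premise 8 (O(withhold_key -> ¬raise_flag)) and O(withhold_key) yields O(¬raise_flag).
Premise 5 is O(¬raise_flag -> anonymize_checklist); since O(¬raise_flag), deontic closure gives O(anonymize_checklist).
Premises 4, 7, 9, 10, 12 do not contribute to this derivation.
So O(anonymize_checklist) follows.

Yes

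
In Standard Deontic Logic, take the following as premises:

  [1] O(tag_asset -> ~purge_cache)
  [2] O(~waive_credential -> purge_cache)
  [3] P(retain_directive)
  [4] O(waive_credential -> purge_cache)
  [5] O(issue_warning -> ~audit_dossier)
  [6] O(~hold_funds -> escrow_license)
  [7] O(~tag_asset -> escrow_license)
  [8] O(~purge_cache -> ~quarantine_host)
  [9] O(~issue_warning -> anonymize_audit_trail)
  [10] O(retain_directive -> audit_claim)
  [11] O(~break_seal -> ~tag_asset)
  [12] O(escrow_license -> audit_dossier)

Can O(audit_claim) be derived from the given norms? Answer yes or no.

Premise 10 is O(retain_directive -> audit_claim), but O(retain_directive) is not derivable from the premises (the permission P(retain_directive) asserts only ~O(~retain_directive), not O(retain_directive)), so it does not yield O(audit_claim).
No other premise forces O(audit_claim). An ideal world satisfying every premise can still have audit_claim false, so O(audit_claim) is not derivable.

No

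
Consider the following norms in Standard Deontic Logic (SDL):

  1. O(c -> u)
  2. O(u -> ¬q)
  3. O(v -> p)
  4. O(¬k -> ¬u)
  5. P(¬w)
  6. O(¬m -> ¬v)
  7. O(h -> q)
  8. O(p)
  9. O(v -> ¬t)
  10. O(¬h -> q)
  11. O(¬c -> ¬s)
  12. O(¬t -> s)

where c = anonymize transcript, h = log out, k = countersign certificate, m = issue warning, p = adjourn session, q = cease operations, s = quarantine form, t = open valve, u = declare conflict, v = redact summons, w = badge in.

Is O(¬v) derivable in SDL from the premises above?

Yes

By case analysis on ¬h: premise 10 gives O(¬h -> q) and premise 7 gives O(h -> q), so O(q) either way.
The contrapositive of premise 2 (O(u -> ¬q)) is O(q -> ¬u), and O(q) is already established, so O(¬u).
Premise 1 is O(c -> u); contrapositively O(¬u -> ¬c). Since O(¬u) holds, K gives O(¬c).
Applying K to premise 11 (O(¬c -> ¬s)) and O(¬c) yields O(¬s).
Premise 12 is O(¬t -> s); contrapositively O(¬s -> t). Since O(¬s) holds, K gives O(t).
Premise 9 is O(v -> ¬t); contrapositively O(t -> ¬v). Since O(t) holds, K gives O(¬v).
Premises 3, 4, 5, 6, 8 do not contribute to this derivation.
So O(¬v) follows.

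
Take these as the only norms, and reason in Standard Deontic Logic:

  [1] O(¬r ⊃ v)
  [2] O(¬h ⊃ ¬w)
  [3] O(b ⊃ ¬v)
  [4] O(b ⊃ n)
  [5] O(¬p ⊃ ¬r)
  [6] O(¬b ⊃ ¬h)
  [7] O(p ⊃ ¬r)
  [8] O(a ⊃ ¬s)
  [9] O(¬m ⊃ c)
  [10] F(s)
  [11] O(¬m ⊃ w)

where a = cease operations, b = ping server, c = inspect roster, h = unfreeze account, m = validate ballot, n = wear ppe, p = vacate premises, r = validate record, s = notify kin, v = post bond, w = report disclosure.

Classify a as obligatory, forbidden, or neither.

Premise 8 is O(a ⊃ ¬s); even if O(¬s) held, inferring O(a) would be affirming the consequent — invalid.
No premise or chain of K-axiom applications forces O(a), and none forces O(¬a). So a is neither obligatory nor forbidden under these norms.

Neither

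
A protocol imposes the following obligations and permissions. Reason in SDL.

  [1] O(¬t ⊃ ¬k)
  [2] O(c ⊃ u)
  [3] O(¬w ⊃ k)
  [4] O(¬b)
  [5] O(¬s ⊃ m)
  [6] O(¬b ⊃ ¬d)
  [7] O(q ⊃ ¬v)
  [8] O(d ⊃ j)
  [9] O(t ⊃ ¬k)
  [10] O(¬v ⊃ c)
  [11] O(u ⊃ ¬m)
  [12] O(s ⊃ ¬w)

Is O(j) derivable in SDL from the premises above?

Premise 8 is O(d ⊃ j), but O(d) is not derivable from the premises, so it does not yield O(j).
No other premise forces O(j). An ideal world satisfying every premise can still have j false, so O(j) is not derivable.

No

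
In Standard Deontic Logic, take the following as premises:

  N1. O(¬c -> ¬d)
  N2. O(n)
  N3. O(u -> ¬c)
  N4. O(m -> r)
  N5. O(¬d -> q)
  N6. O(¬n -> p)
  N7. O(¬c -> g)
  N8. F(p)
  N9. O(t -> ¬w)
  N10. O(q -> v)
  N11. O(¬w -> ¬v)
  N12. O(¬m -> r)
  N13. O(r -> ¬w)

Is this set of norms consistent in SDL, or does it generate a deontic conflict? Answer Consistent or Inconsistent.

Premise 6 is O(¬n -> p), but O(¬n) is not derivable from the premises, so it does not yield O(p).
So O(p) is not derivable, and the apparent clash with O(¬p) does not arise.
A world satisfying every obligation exists (e.g. c=true, d=true, g=false, m=false, n=true, p=false, q=false, r=true, t=false, u=false, v=false, w=false); no atom is both obligatory and forbidden, so the set is consistent.

Consistent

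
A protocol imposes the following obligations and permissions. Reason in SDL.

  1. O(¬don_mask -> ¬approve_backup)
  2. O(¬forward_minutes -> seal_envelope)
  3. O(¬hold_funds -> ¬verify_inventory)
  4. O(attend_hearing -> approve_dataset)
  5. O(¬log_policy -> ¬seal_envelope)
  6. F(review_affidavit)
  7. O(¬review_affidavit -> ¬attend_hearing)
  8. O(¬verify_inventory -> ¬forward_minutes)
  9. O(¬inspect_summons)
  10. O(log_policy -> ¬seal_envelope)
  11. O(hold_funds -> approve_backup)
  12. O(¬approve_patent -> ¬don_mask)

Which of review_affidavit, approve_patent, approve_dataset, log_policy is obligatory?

approve_patent

By case analysis on log_policy: premise 10 gives O(log_policy -> ¬seal_envelope) and premise 5 gives O(¬log_policy -> ¬seal_envelope), so O(¬seal_envelope) either way.
Premise 2 is O(¬forward_minutes -> seal_envelope); contrapositively O(¬seal_envelope -> forward_minutes). Since O(¬seal_envelope) holds, K gives O(forward_minutes).
Premise 8, O(¬verify_inventory -> ¬forward_minutes), contraposes to O(forward_minutes -> verify_inventory); with O(forward_minutes) we get O(verify_inventory).
Premise 3 is O(¬hold_funds -> ¬verify_inventory); contrapositively O(verify_inventory -> hold_funds). Since O(verify_inventory) holds, K gives O(hold_funds).
Applying K to premise 11 (O(hold_funds -> approve_backup)) and O(hold_funds) yields O(approve_backup).
Premise 1, O(¬don_mask -> ¬approve_backup), contraposes to O(approve_backup -> don_mask); with O(approve_backup) we get O(don_mask).
Premise 12, O(¬approve_patent -> ¬don_mask), contraposes to O(don_mask -> approve_patent); with O(don_mask) we get O(approve_patent).
So O(approve_patent) holds — approve_patent is obligatory. None of the other listed options is made obligatory by any chain of premises.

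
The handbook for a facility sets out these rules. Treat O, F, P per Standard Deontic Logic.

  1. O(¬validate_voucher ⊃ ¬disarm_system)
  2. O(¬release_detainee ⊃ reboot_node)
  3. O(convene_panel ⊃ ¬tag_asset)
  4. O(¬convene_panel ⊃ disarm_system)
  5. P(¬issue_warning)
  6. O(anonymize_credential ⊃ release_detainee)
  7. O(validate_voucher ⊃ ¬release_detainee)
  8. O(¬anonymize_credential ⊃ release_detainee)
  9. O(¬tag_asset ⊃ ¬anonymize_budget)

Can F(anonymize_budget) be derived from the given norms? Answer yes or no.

Yes

Premises 6 and 8 are O(anonymize_credential ⊃ release_detainee) and O(¬anonymize_credential ⊃ release_detainee); every ideal world satisfies anonymize_credential or ¬anonymize_credential, so in either case release_detainee holds — hence O(release_detainee).
The contrapositive of premise 7 (O(validate_voucher ⊃ ¬release_detainee)) is O(release_detainee ⊃ ¬validate_voucher), and O(release_detainee) is already established, so O(¬validate_voucher).
From O(¬validate_voucher) and premise 1, O(¬validate_voucher ⊃ ¬disarm_system), we obtain O(¬disarm_system).
The contrapositive of premise 4 (O(¬convene_panel ⊃ disarm_system)) is O(¬disarm_system ⊃ convene_panel), and O(¬disarm_system) is already established, so O(convene_panel).
From O(convene_panel) and premise 3, O(convene_panel ⊃ ¬tag_asset), we obtain O(¬tag_asset).
From O(¬tag_asset) and premise 9, O(¬tag_asset ⊃ ¬anonymize_budget), we obtain O(¬anonymize_budget).
Premises 2, 5 do not contribute to this derivation.
So O(¬anonymize_budget) holds, i.e. F(anonymize_budget). The claim follows.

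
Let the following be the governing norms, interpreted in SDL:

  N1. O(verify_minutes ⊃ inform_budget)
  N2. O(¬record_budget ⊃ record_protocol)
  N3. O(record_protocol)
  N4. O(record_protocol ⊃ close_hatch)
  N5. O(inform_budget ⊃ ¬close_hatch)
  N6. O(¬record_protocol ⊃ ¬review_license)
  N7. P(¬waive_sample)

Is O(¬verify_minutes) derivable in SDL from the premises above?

From premise 3 we have O(record_protocol).
Premise 4 is O(record_protocol ⊃ close_hatch); since O(record_protocol), deontic closure gives O(close_hatch).
Premise 5 is O(inform_budget ⊃ ¬close_hatch); contrapositively O(close_hatch ⊃ ¬inform_budget). Since O(close_hatch) holds, K gives O(¬inform_budget).
Premise 1 is O(verify_minutes ⊃ inform_budget); contrapositively O(¬inform_budget ⊃ ¬verify_minutes). Since O(¬inform_budget) holds, K gives O(¬verify_minutes).
Premises 2, 6, 7 do not contribute to this derivation.
So O(¬verify_minutes) follows.

Yes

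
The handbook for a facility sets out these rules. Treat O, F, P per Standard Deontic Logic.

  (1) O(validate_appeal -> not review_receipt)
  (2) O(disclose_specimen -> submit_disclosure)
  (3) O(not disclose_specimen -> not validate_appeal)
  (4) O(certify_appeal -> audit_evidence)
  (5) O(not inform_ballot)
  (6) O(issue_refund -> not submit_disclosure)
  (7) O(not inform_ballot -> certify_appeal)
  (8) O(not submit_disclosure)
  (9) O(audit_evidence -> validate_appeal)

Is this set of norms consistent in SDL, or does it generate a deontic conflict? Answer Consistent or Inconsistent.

Inconsistent

From premise 8 we have O(not submit_disclosure).
The contrapositive of premise 2 (O(disclose_specimen -> submit_disclosure)) is O(not submit_disclosure -> not disclose_specimen), and O(not submit_disclosure) is already established, so O(not disclose_specimen).
From O(not disclose_specimen) and premise 3, O(not disclose_specimen -> not validate_appeal), we obtain O(not validate_appeal).
The contrapositive of premise 9 (O(audit_evidence -> validate_appeal)) is O(not validate_appeal -> not audit_evidence), and O(not validate_appeal) is already established, so O(not audit_evidence).
Premise 4, O(certify_appeal -> audit_evidence), contraposes to O(not audit_evidence -> not certify_appeal); with O(not audit_evidence) we get O(not certify_appeal).
The contrapositive of premise 7 (O(not inform_ballot -> certify_appeal)) is O(not certify_appeal -> inform_ballot), and O(not certify_appeal) is already established, so O(inform_ballot).
Yet premise 5 states O(not inform_ballot).
We now have both O(inform_ballot) and O(not inform_ballot) — inform_ballot is simultaneously obligatory and forbidden, violating the D-axiom.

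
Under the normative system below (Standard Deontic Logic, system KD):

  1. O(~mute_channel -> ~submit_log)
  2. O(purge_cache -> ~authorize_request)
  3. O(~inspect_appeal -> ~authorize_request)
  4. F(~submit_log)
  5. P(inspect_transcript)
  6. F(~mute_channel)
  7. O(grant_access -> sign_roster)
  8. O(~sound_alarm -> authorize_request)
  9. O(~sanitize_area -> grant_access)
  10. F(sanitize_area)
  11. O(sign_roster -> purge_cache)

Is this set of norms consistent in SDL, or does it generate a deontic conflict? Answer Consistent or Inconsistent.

Premise 1 is O(~mute_channel -> ~submit_log), but O(~mute_channel) is not derivable from the premises, so it does not yield O(~submit_log).
So O(~submit_log) is not derivable, and the apparent clash with O(submit_log) does not arise.
A world satisfying every obligation exists (e.g. authorize_request=false, grant_access=true, inspect_appeal=false, inspect_transcript=false, mute_channel=true, purge_cache=true, sanitize_area=false, sign_roster=true, sound_alarm=true, submit_log=true); no atom is both obligatory and forbidden, so the set is consistent.

Consistent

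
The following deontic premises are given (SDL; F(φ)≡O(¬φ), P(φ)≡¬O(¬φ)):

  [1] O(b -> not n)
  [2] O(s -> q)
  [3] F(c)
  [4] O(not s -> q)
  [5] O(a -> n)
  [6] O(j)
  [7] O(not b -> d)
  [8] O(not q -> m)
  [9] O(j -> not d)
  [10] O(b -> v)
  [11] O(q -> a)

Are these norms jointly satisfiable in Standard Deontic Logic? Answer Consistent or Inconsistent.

Inconsistent

Premises 2 and 4 cover both cases: O(s -> q) and O(not s -> q). Since s ∨ not s is a tautology, O(q) follows.
From O(q) and premise 11, O(q -> a), we obtain O(a).
From O(a) and premise 5, O(a -> n), we obtain O(n).
Premise 1, O(b -> not n), contraposes to O(n -> not b); with O(n) we get O(not b).
From O(not b) and premise 7, O(not b -> d), we obtain O(d).
Premise 9 is O(j -> not d); contrapositively O(d -> not j). Since O(d) holds, K gives O(not j).
But premise 6 directly asserts O(j).
We now have both O(not j) and O(j) — j is simultaneously obligatory and forbidden, violating the D-axiom.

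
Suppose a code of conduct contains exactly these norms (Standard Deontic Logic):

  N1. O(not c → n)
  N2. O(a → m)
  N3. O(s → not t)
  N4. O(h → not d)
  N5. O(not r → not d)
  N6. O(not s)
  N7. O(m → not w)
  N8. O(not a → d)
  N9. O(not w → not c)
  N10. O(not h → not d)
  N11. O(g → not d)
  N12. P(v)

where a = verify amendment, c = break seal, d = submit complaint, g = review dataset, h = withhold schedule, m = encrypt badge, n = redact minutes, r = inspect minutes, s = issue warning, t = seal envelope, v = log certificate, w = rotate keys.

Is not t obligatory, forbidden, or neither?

Neither

Premise 3 is O(s → not t), but O(s) is not derivable from the premises, so it does not yield O(not t).
No premise or chain of K-axiom applications forces O(not t), and none forces O(t). So not t is neither obligatory nor forbidden under these norms.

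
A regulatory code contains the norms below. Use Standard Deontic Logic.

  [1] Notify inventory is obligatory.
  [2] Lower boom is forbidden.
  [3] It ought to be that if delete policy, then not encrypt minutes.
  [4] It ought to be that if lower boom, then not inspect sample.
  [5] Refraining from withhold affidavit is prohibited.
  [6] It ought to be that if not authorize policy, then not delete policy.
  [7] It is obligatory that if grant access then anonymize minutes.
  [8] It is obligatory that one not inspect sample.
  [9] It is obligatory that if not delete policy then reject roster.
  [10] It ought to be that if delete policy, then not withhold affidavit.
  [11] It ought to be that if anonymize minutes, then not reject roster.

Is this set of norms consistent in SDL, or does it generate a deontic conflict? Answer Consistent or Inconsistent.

Consistent

Premise 4 is O(lower_boom → ¬inspect_sample); even if O(¬inspect_sample) held, inferring O(lower_boom) would be affirming the consequent — invalid.
So O(lower_boom) is not derivable, and the apparent clash with O(¬lower_boom) does not arise.
A world satisfying every obligation exists (e.g. anonymize_minutes=false, authorize_policy=false, delete_policy=false, encrypt_minutes=false, grant_access=false, inspect_sample=false, lower_boom=false, notify_inventory=true, reject_roster=true, withhold_affidavit=true); no atom is both obligatory and forbidden, so the set is consistent.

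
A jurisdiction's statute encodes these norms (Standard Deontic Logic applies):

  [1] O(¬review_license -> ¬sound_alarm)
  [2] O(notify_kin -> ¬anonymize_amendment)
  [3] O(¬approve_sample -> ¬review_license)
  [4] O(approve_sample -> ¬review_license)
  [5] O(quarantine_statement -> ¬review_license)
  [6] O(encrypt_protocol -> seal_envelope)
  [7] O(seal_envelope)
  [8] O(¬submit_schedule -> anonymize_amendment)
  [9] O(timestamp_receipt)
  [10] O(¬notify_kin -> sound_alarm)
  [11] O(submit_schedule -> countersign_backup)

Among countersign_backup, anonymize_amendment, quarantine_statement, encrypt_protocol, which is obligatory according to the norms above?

Premises 3 and 4 are O(¬approve_sample -> ¬review_license) and O(approve_sample -> ¬review_license); every ideal world satisfies ¬approve_sample or approve_sample, so in either case ¬review_license holds — hence O(¬review_license).
With premise 1, O(¬review_license -> ¬sound_alarm), the K-axiom yields O(¬sound_alarm).
Premise 10, O(¬notify_kin -> sound_alarm), contraposes to O(¬sound_alarm -> notify_kin); with O(¬sound_alarm) we get O(notify_kin).
With premise 2, O(notify_kin -> ¬anonymize_amendment), the K-axiom yields O(¬anonymize_amendment).
The contrapositive of premise 8 (O(¬submit_schedule -> anonymize_amendment)) is O(¬anonymize_amendment -> submit_schedule), and O(¬anonymize_amendment) is already established, so O(submit_schedule).
With premise 11, O(submit_schedule -> countersign_backup), the K-axiom yields O(countersign_backup).
So O(countersign_backup) holds — countersign_backup is obligatory. None of the other listed options is made obligatory by any chain of premises.

countersign_backup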